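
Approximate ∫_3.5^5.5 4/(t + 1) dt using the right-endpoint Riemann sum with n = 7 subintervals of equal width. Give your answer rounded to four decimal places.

Δt = (5.5 − 3.5)/7 = 2/7.
Right endpoints: 53/14, 57/14, 61/14, 65/14, 69/14, 73/14, 5.5.
f(53/14) = 56/67, f(57/14) = 56/71, f(61/14) = 56/75, f(65/14) = 56/79, f(69/14) = 56/83, f(73/14) = 56/87, f(5.5) = 8/13.
Sum = Δt · [f(53/14) + f(57/14) + f(61/14) + ...].
Sum ≈ 1.4325.

1.4325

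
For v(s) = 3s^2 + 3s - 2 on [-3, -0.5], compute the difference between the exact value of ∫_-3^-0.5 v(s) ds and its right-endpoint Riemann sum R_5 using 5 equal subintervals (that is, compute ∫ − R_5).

Exact integral: ∫_-3^-0.5 v(s) ds = 8.75.
R_5 = 4.375.
Error = 8.75 − 4.375 = 4.375.

4.375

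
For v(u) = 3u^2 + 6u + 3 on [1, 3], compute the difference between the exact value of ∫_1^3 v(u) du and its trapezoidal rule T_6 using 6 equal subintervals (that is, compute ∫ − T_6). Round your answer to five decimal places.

-0.11111

Exact integral: ∫_1^3 v(u) du = 56.
T_6 ≈ 56.1111111.
Error ≈ 56 − 56.1111111 ≈ -0.11111.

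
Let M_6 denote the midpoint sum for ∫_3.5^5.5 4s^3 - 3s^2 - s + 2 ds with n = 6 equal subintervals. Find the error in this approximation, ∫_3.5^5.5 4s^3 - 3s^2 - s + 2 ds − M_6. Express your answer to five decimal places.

0.94444

Exact integral: ∫_3.5^5.5 f(s) ds = 636.5.
M_6 ≈ 635.5555556.
Error ≈ 636.5 − 635.5555556 ≈ 0.94444.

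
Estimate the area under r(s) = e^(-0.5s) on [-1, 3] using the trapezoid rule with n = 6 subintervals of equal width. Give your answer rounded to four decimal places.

2.8775

Δs = (3 − (-1))/6 = 2/3.
r(-1) ≈ 1.6487, r(-1/3) ≈ 1.1814, r(1/3) ≈ 0.8465, r(1) ≈ 0.6065, r(5/3) ≈ 0.4346, r(7/3) ≈ 0.3114, r(3) ≈ 0.2231.
T_6 = (Δs/2)·[r(s_0) + 2r(s_1) + ... + 2r(s_{5}) + r(s_6)].
Sum ≈ 2.8775.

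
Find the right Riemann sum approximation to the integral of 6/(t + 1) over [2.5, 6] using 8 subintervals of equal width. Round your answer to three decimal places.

3.977

Δt = (6 − 2.5)/8 = 0.4375.
Right endpoints: 2.9375, 3.375, 3.8125, 4.25, 4.6875, 5.125, 5.5625, 6.
f(2.9375) = 32/21, f(3.375) = 48/35, f(3.8125) = 96/77, f(4.25) = 8/7, f(4.6875) = 96/91, f(5.125) = 48/49, f(5.5625) = 32/35, f(6) = 6/7.
Sum = Δt · [f(2.9375) + f(3.375) + f(3.8125) + ...].
Sum ≈ 3.977.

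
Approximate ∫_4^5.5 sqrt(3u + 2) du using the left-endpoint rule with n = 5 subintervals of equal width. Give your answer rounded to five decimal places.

5.95753

Δu = (5.5 − 4)/5 = 0.3.
Left endpoints: 4, 4.3, 4.6, 4.9, 5.2.
f(4) ≈ 3.74166, f(4.3) ≈ 3.86005, f(4.6) ≈ 3.97492, f(4.9) ≈ 4.08656, f(5.2) ≈ 4.19524.
Sum = Δu · [f(4) + f(4.3) + f(4.6) + f(4.9) + f(5.2)].
Sum ≈ 5.95753.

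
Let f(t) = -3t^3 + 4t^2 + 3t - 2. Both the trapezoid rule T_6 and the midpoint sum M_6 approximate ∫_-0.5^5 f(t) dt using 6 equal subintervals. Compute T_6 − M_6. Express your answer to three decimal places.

-18.775

T_6 ≈ -288.26143.
M_6 ≈ -269.48647.
T_6 − M_6 ≈ -18.775.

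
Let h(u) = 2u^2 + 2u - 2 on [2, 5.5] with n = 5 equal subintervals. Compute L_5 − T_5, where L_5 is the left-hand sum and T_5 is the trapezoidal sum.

-20.825

L_5 = 104.58.
T_5 = 125.405.
L_5 − T_5 = -20.825.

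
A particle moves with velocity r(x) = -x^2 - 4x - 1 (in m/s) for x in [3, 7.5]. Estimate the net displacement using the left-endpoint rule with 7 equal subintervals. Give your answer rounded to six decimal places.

-209.961735

Δx = (7.5 − 3)/7 = 9/14.
Left endpoints: 3, 51/14, 30/7, 69/14, 39/7, 87/14, 48/7.
r(3) = -22, r(51/14) = -5653/196, r(30/7) = -1789/49, r(69/14) = -8821/196, r(39/7) = -2662/49, r(87/14) = -12637/196, r(48/7) = -3697/49.
Sum = Δx · [r(3) + r(51/14) + r(30/7) + ...].
Sum ≈ -209.961735.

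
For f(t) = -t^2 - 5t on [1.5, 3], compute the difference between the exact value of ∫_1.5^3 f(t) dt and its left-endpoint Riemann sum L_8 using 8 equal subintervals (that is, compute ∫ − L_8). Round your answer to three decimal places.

Exact integral: ∫_1.5^3 f(t) dt = -24.75.
L_8 ≈ -23.42285.
Error ≈ -24.75 − (-23.42285) ≈ -1.327.

-1.327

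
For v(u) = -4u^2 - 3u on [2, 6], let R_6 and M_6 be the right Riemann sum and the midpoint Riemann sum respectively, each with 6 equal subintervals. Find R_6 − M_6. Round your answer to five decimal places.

-48.44444

R_6 ≈ -373.1851852.
M_6 ≈ -324.7407407.
R_6 − M_6 ≈ -48.44444.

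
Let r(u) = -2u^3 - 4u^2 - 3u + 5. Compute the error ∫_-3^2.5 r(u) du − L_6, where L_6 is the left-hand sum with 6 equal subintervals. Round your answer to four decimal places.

Exact integral: ∫_-3^2.5 r(u) du ≈ -4.239583.
L_6 ≈ 35.428530.
Error ≈ -4.239583 − 35.428530 ≈ -39.6681.

-39.6681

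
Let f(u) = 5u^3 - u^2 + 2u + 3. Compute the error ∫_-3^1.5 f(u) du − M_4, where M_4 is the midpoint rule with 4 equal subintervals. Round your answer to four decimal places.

-5.8140

Exact integral: ∫_-3^1.5 f(u) du = -98.296875.
M_4 ≈ -92.482910.
Error ≈ -98.296875 − (-92.482910) ≈ -5.8140.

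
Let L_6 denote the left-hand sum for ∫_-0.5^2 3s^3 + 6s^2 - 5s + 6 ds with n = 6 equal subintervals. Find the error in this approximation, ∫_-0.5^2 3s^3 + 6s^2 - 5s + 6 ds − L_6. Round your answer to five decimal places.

Exact integral: ∫_-0.5^2 f(s) ds = 33.828125.
L_6 ≈ 27.5889757.
Error ≈ 33.828125 − 27.5889757 ≈ 6.23915.

6.23915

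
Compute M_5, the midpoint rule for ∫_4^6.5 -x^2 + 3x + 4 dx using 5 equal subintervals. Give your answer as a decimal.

Δx = (6.5 − 4)/5 = 0.5.
Midpoints: 4.25, 4.75, 5.25, 5.75, 6.25.
f(4.25) = -1.3125, f(4.75) = -4.3125, f(5.25) = -7.8125, f(5.75) = -11.8125, f(6.25) = -16.3125.
Sum = Δx · [f(4.25) + f(4.75) + f(5.25) + f(5.75) + f(6.25)].
Sum = -20.78125.

-20.78125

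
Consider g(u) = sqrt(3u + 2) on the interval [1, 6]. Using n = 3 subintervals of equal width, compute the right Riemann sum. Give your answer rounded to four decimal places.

Δu = (6 − 1)/3 = 5/3.
Right endpoints: 8/3, 13/3, 6.
g(8/3) ≈ 3.1623, g(13/3) ≈ 3.8730, g(6) ≈ 4.4721.
Sum = Δu · [g(8/3) + g(13/3) + g(6)].
Sum ≈ 19.1790.

19.1790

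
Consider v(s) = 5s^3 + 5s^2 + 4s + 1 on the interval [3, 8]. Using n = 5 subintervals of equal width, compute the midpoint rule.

5905.625

Δs = (8 − 3)/5 = 1.
Midpoints: 3.5, 4.5, 5.5, 6.5, 7.5.
v(3.5) = 290.625, v(4.5) = 575.875, v(5.5) = 1006.125, v(6.5) = 1611.375, v(7.5) = 2421.625.
Sum = Δs · [v(3.5) + v(4.5) + v(5.5) + v(6.5) + v(7.5)].
Sum = 5905.625.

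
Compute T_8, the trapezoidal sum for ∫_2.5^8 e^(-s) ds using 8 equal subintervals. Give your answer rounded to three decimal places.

Δs = (8 − 2.5)/8 = 0.6875.
f(2.5) ≈ 0.082, f(3.1875) ≈ 0.041, f(3.875) ≈ 0.021, f(4.5625) ≈ 0.010, f(5.25) ≈ 0.005, f(5.9375) ≈ 0.003, f(6.625) ≈ 0.001, f(7.3125) ≈ 0.001, f(8) ≈ 0.000.
T_8 = (Δs/2)·[f(s_0) + 2f(s_1) + ... + 2f(s_{7}) + f(s_8)].
Sum ≈ 0.085.

0.085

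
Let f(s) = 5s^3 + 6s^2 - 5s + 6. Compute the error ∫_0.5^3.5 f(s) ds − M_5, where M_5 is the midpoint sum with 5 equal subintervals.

3.24

Exact integral: ∫_0.5^3.5 f(s) ds = 261.
M_5 = 257.76.
Error = 261 − 257.76 = 3.24.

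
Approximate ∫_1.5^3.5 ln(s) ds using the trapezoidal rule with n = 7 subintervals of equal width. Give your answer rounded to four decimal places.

Δs = (3.5 − 1.5)/7 = 2/7.
f(1.5) ≈ 0.4055, f(25/14) ≈ 0.5798, f(29/14) ≈ 0.7282, f(33/14) ≈ 0.8575, f(37/14) ≈ 0.9719, f(41/14) ≈ 1.0745, f(45/14) ≈ 1.1676, f(3.5) ≈ 1.2528.
T_7 = (Δs/2)·[f(s_0) + 2f(s_1) + ... + 2f(s_{6}) + f(s_7)].
Sum ≈ 1.7739.

1.7739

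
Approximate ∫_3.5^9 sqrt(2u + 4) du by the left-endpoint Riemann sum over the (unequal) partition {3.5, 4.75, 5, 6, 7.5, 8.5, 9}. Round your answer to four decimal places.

21.4562

Subinterval widths: 1.25, 0.25, 1, 1.5, 1, 0.5.
Left endpoints: 3.5, 4.75, 5, 6, 7.5, 8.5.
f(3.5) ≈ 3.3166, f(4.75) ≈ 3.6742, f(5) ≈ 3.7417, f(6) ≈ 4.0000, f(7.5) ≈ 4.3589, f(8.5) ≈ 4.5826.
Sum = Σ Δu_i · f(u_i).
Sum ≈ 21.4562.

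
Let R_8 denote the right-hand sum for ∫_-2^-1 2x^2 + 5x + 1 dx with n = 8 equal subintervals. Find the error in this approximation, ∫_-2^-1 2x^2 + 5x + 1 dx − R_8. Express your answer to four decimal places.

0.0573

Exact integral: ∫_-2^-1 f(x) dx ≈ -1.833333.
R_8 = -1.890625.
Error ≈ -1.833333 − (-1.890625) ≈ 0.0573.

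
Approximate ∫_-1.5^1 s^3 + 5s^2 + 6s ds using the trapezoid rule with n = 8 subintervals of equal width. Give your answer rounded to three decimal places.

2.699

Δs = (1 − (-1.5))/8 = 0.3125.
f(-1.5) = -1.125, f(-1.1875) = -7163/4096, f(-0.875) = -1071/512, f(-0.5625) = -8073/4096, f(-0.25) = -1.203125, f(0.0625) = 1617/4096, f(0.375) = 1539/512, f(0.6875) = 27907/4096, f(1) = 12.
T_8 = (Δs/2)·[f(s_0) + 2f(s_1) + ... + 2f(s_{7}) + f(s_8)].
Sum ≈ 2.699.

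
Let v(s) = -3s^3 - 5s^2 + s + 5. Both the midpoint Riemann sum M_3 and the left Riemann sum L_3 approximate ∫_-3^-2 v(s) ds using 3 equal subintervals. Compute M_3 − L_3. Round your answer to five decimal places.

-5.65278

M_3 ≈ 19.4212963.
L_3 ≈ 25.0740741.
M_3 − L_3 ≈ -5.65278.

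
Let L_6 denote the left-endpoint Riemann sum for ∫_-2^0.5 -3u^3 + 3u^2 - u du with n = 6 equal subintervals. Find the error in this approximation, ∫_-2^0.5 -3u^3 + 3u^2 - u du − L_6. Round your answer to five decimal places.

Exact integral: ∫_-2^0.5 f(u) du = 21.953125.
L_6 ≈ 30.6011285.
Error ≈ 21.953125 − 30.6011285 ≈ -8.64800.

-8.64800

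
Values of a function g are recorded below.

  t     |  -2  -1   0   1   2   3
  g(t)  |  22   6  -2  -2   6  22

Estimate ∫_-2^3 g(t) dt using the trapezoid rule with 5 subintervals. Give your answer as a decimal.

30

Δt = 1.
T_5 = (1/2)·[22 + 2·6 + 2·(-2) + 2·(-2) + 2·6 + 22] = 30.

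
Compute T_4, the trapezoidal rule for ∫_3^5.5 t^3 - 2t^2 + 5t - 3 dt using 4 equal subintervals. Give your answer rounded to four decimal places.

162.9736

Δt = (5.5 − 3)/4 = 0.625.
f(3) = 21, f(3.625) = 18677/512, f(4.25) = 58.890625, f(4.875) = 45927/512, f(5.5) = 130.375.
T_4 = (Δt/2)·[f(t_0) + 2f(t_1) + 2f(t_2) + 2f(t_3) + f(t_4)].
Sum ≈ 162.9736.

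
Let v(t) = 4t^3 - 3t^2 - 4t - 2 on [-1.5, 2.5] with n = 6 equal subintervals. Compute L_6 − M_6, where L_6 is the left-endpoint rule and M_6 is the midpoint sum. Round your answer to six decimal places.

L_6 ≈ -16.11111111.
M_6 ≈ -1.44444444.
L_6 − M_6 ≈ -14.666667.

-14.666667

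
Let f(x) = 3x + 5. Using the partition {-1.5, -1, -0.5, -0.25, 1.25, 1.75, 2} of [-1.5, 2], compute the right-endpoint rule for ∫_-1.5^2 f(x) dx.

Subinterval widths: 0.5, 0.5, 0.25, 1.5, 0.5, 0.25.
Right endpoints: -1, -0.5, -0.25, 1.25, 1.75, 2.
f(-1) = 2, f(-0.5) = 3.5, f(-0.25) = 4.25, f(1.25) = 8.75, f(1.75) = 10.25, f(2) = 11.
Sum = Σ Δx_i · f(x_i).
Sum = 24.8125.

24.8125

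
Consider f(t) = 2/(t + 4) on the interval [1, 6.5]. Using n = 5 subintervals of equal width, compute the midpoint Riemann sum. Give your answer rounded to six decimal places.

1.480788

Δt = (6.5 − 1)/5 = 1.1.
Midpoints: 1.55, 2.65, 3.75, 4.85, 5.95.
f(1.55) = 40/111, f(2.65) = 40/133, f(3.75) = 8/31, f(4.85) = 40/177, f(5.95) = 40/199.
Sum = Δt · [f(1.55) + f(2.65) + f(3.75) + f(4.85) + f(5.95)].
Sum ≈ 1.480788.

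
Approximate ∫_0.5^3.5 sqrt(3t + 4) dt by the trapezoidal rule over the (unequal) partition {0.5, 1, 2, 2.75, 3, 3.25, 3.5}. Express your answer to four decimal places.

Subinterval widths: 0.5, 1, 0.75, 0.25, 0.25, 0.25.
f(0.5) ≈ 2.3452, f(1) ≈ 2.6458, f(2) ≈ 3.1623, f(2.75) ≈ 3.5000, f(3) ≈ 3.6056, f(3.25) ≈ 3.7081, f(3.5) ≈ 3.8079.
On each subinterval the trapezoid contributes (Δt_i/2)·[f(t_{i-1}) + f(t_i)].
Sum ≈ 9.3920.

9.3920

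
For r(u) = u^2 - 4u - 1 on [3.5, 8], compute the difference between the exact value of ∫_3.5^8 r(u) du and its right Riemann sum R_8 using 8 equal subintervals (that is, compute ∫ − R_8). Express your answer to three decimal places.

-9.729

Exact integral: ∫_3.5^8 r(u) du = 48.375.
R_8 ≈ 58.10449.
Error ≈ 48.375 − 58.10449 ≈ -9.729.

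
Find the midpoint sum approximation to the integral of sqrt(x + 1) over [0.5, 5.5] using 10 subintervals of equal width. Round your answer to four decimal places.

9.8253

Δx = (5.5 − 0.5)/10 = 0.5.
Midpoints: 0.75, 1.25, 1.75, 2.25, 2.75, 3.25, 3.75, 4.25, 4.75, 5.25.
f(0.75) ≈ 1.3229, f(1.25) ≈ 1.5000, f(1.75) ≈ 1.6583, f(2.25) ≈ 1.8028, f(2.75) ≈ 1.9365, f(3.25) ≈ 2.0616, f(3.75) ≈ 2.1794, f(4.25) ≈ 2.2913, f(4.75) ≈ 2.3979, f(5.25) ≈ 2.5000.
Sum = Δx · [f(0.75) + f(1.25) + f(1.75) + ...].
Sum ≈ 9.8253.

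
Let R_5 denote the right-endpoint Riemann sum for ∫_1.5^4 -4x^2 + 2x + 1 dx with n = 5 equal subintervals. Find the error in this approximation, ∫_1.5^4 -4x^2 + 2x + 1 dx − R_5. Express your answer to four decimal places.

12.9167

Exact integral: ∫_1.5^4 f(x) dx ≈ -64.583333.
R_5 = -77.5.
Error ≈ -64.583333 − (-77.5) ≈ 12.9167.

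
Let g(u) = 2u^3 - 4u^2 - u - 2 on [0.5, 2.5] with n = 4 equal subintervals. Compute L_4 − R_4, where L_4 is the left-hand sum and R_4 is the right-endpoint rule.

L_4 = -9.
R_4 = -6.5.
L_4 − R_4 = -2.5.

-2.5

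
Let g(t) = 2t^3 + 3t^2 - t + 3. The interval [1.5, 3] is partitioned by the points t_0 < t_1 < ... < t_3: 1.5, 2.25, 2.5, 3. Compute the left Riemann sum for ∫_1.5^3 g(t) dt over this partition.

Subinterval widths: 0.75, 0.25, 0.5.
Left endpoints: 1.5, 2.25, 2.5.
g(1.5) = 15, g(2.25) = 38.71875, g(2.5) = 50.5.
Sum = Σ Δt_i · g(t_i).
Sum = 46.1796875.

46.1796875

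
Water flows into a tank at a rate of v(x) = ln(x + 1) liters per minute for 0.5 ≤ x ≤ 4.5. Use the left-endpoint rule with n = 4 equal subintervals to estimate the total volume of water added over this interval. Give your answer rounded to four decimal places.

4.0786

Δx = (4.5 − 0.5)/4 = 1.
Left endpoints: 0.5, 1.5, 2.5, 3.5.
v(0.5) ≈ 0.4055, v(1.5) ≈ 0.9163, v(2.5) ≈ 1.2528, v(3.5) ≈ 1.5041.
Sum = Δx · [v(0.5) + v(1.5) + v(2.5) + v(3.5)].
Sum ≈ 4.0786.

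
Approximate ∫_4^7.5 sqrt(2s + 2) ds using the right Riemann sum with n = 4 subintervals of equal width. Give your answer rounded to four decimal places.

13.2390

Δs = (7.5 − 4)/4 = 0.875.
Right endpoints: 4.875, 5.75, 6.625, 7.5.
f(4.875) ≈ 3.4278, f(5.75) ≈ 3.6742, f(6.625) ≈ 3.9051, f(7.5) ≈ 4.1231.
Sum = Δs · [f(4.875) + f(5.75) + f(6.625) + f(7.5)].
Sum ≈ 13.2390.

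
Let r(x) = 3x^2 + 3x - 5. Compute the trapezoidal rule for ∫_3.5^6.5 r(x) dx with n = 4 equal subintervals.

Δx = (6.5 − 3.5)/4 = 0.75.
r(3.5) = 42.25, r(4.25) = 61.9375, r(5) = 85, r(5.75) = 111.4375, r(6.5) = 141.25.
T_4 = (Δx/2)·[r(x_0) + 2r(x_1) + 2r(x_2) + 2r(x_3) + r(x_4)].
Sum = 262.59375.

262.59375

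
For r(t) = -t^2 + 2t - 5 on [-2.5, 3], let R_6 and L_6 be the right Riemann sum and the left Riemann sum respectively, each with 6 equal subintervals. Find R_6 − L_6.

7.5625

R_6 ≈ -35.9473380.
L_6 ≈ -43.5098380.
R_6 − L_6 = 7.5625.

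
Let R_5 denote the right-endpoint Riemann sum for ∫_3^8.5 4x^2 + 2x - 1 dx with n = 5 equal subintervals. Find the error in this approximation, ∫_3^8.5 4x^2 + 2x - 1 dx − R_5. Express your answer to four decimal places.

Exact integral: ∫_3^8.5 f(x) dx ≈ 840.583333.
R_5 = 990.22.
Error ≈ 840.583333 − 990.22 ≈ -149.6367.

-149.6367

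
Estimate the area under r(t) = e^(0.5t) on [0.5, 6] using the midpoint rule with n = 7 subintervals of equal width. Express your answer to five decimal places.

37.36229

Δt = (6 − 0.5)/7 = 11/14.
Midpoints: 25/28, 47/28, 69/28, 3.25, 113/28, 135/28, 157/28.
r(25/28) ≈ 1.56272, r(47/28) ≈ 2.31471, r(69/28) ≈ 3.42857, r(3.25) ≈ 5.07842, r(113/28) ≈ 7.52219, r(135/28) ≈ 11.14192, r(157/28) ≈ 16.50348.
Sum = Δt · [r(25/28) + r(47/28) + r(69/28) + ...].
Sum ≈ 37.36229.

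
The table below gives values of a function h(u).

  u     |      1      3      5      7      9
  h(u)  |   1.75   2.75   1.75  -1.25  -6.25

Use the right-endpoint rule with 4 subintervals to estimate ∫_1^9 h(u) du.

Δu = 2.
Sum = 2·[2.75 + 1.75 + (-1.25) + (-6.25)] = -6.

-6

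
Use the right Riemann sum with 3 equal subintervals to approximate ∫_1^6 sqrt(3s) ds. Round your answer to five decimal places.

17.79437

Δs = (6 − 1)/3 = 5/3.
Right endpoints: 8/3, 13/3, 6.
f(8/3) ≈ 2.82843, f(13/3) ≈ 3.60555, f(6) ≈ 4.24264.
Sum = Δs · [f(8/3) + f(13/3) + f(6)].
Sum ≈ 17.79437.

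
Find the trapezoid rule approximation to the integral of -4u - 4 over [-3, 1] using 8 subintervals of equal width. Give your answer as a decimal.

Δu = (1 − (-3))/8 = 0.5.
f(-3) = 8, f(-2.5) = 6, f(-2) = 4, f(-1.5) = 2, f(-1) = 0, f(-0.5) = -2, f(0) = -4, f(0.5) = -6, f(1) = -8.
T_8 = (Δu/2)·[f(u_0) + 2f(u_1) + ... + 2f(u_{7}) + f(u_8)].
Sum = 0.

0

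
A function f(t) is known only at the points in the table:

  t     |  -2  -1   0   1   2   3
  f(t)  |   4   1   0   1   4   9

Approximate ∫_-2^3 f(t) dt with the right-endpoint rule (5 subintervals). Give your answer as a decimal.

15

Δt = 1.
Sum = 1·[1 + 0 + 1 + 4 + 9] = 15.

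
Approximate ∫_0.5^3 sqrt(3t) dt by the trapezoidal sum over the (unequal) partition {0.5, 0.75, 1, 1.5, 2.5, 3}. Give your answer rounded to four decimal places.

5.5726

Subinterval widths: 0.25, 0.25, 0.5, 1, 0.5.
f(0.5) ≈ 1.2247, f(0.75) ≈ 1.5000, f(1) ≈ 1.7321, f(1.5) ≈ 2.1213, f(2.5) ≈ 2.7386, f(3) ≈ 3.0000.
On each subinterval the trapezoid contributes (Δt_i/2)·[f(t_{i-1}) + f(t_i)].
Sum ≈ 5.5726.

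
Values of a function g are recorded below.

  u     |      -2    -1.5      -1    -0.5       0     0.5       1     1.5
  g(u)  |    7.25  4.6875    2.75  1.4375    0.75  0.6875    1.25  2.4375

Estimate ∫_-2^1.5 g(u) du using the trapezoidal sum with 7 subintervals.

8.203125

Δu = 0.5.
T_7 = (0.5/2)·[7.25 + 2·4.6875 + 2·2.75 + 2·1.4375 + 2·0.75 + 2·0.6875 + 2·1.25 + 2.4375] = 8.203125.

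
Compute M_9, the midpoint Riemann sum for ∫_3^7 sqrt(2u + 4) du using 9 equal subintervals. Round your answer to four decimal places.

14.9156

Δu = (7 − 3)/9 = 4/9.
Midpoints: 29/9, 11/3, 37/9, 41/9, 5, 49/9, 53/9, 19/3, 61/9.
f(29/9) ≈ 3.2318, f(11/3) ≈ 3.3665, f(37/9) ≈ 3.4960, f(41/9) ≈ 3.6209, f(5) ≈ 3.7417, f(49/9) ≈ 3.8586, f(53/9) ≈ 3.9721, f(19/3) ≈ 4.0825, f(61/9) ≈ 4.1899.
Sum = Δu · [f(29/9) + f(11/3) + f(37/9) + ...].
Sum ≈ 14.9156.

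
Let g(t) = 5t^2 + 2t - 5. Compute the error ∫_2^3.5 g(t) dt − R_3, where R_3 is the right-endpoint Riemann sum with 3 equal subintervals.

Exact integral: ∫_2^3.5 g(t) dt = 58.875.
R_3 = 70.25.
Error = 58.875 − 70.25 = -11.375.

-11.375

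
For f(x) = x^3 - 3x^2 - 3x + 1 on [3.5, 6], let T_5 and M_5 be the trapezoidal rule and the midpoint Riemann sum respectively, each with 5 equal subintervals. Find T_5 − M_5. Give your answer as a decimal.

1.7578125

T_5 = 81.40625.
M_5 = 79.6484375.
T_5 − M_5 = 1.7578125.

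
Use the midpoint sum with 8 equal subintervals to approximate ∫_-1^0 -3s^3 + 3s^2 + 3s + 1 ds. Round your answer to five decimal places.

Δs = (0 − (-1))/8 = 0.125.
Midpoints: -0.9375, -0.8125, -0.6875, -0.5625, -0.4375, -0.3125, -0.1875, -0.0625.
f(-0.9375) = 13501/4096, f(-0.8125) = 8815/4096, f(-0.6875) = 5449/4096, f(-0.5625) = 3259/4096, f(-0.4375) = 2101/4096, f(-0.3125) = 1831/4096, f(-0.1875) = 2305/4096, f(-0.0625) = 3379/4096.
Sum = Δs · [f(-0.9375) + f(-0.8125) + f(-0.6875) + ...].
Sum ≈ 1.24023.

1.24023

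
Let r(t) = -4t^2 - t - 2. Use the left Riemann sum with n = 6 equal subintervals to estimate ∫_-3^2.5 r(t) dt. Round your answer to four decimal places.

Δt = (2.5 − (-3))/6 = 11/12.
Left endpoints: -3, -25/12, -7/6, -0.25, 2/3, 19/12.
r(-3) = -35, r(-25/12) = -311/18, r(-7/6) = -113/18, r(-0.25) = -2, r(2/3) = -40/9, r(19/12) = -245/18.
Sum = Δt · [r(-3) + r(-25/12) + r(-7/6) + ...].
Sum ≈ -72.0602.

-72.0602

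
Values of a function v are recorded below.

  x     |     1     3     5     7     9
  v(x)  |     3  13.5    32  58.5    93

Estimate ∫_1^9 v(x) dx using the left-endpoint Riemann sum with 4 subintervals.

Δx = 2.
Sum = 2·[3 + 13.5 + 32 + 58.5] = 214.

214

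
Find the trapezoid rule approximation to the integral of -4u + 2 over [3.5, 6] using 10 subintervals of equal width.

Δu = (6 − 3.5)/10 = 0.25.
f(3.5) = -12, f(3.75) = -13, f(4) = -14, f(4.25) = -15, f(4.5) = -16, f(4.75) = -17, f(5) = -18, f(5.25) = -19, f(5.5) = -20, f(5.75) = -21, f(6) = -22.
T_10 = (Δu/2)·[f(u_0) + 2f(u_1) + ... + 2f(u_{9}) + f(u_10)].
Sum = -42.5.

-42.5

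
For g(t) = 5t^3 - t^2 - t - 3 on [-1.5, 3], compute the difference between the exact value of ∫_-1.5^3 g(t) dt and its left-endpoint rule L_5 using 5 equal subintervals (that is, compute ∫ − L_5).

57.054375

Exact integral: ∫_-1.5^3 g(t) dt = 67.921875.
L_5 = 10.8675.
Error = 67.921875 − 10.8675 = 57.054375.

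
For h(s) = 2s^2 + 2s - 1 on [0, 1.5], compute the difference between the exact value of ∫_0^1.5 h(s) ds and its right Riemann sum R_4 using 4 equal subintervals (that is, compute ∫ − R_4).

Exact integral: ∫_0^1.5 h(s) ds = 3.
R_4 = 4.4765625.
Error = 3 − 4.4765625 = -1.4765625.

-1.4765625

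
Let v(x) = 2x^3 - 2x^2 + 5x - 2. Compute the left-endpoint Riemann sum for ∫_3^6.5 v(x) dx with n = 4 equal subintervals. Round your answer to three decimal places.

Δx = (6.5 − 3)/4 = 0.875.
Left endpoints: 3, 3.875, 4.75, 5.625.
v(3) = 49, v(3.875) = 103.71484375, v(4.75) = 190.96875, v(5.625) = 318.80078125.
Sum = Δx · [v(3) + v(3.875) + v(4.75) + v(5.625)].
Sum ≈ 579.674.

579.674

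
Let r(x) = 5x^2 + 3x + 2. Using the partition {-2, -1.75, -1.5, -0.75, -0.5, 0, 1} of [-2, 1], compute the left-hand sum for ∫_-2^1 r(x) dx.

17.09375

Subinterval widths: 0.25, 0.25, 0.75, 0.25, 0.5, 1.
Left endpoints: -2, -1.75, -1.5, -0.75, -0.5, 0.
r(-2) = 16, r(-1.75) = 12.0625, r(-1.5) = 8.75, r(-0.75) = 2.5625, r(-0.5) = 1.75, r(0) = 2.
Sum = Σ Δx_i · r(x_i).
Sum = 17.09375.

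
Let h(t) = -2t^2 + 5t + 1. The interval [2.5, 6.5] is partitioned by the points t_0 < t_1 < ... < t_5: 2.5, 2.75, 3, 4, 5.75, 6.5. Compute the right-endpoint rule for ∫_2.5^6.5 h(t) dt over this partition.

-113.5

Subinterval widths: 0.25, 0.25, 1, 1.75, 0.75.
Right endpoints: 2.75, 3, 4, 5.75, 6.5.
h(2.75) = -0.375, h(3) = -2, h(4) = -11, h(5.75) = -36.375, h(6.5) = -51.
Sum = Σ Δt_i · h(t_i).
Sum = -113.5.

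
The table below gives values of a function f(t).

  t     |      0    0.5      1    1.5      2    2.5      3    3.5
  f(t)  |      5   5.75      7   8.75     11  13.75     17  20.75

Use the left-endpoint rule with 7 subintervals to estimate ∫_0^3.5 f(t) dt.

Δt = 0.5.
Sum = 0.5·[5 + 5.75 + 7 + 8.75 + 11 + 13.75 + 17] = 34.125.

34.125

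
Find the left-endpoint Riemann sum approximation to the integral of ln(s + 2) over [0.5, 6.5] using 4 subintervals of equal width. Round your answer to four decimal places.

8.9299

Δs = (6.5 − 0.5)/4 = 1.5.
Left endpoints: 0.5, 2, 3.5, 5.
f(0.5) ≈ 0.9163, f(2) ≈ 1.3863, f(3.5) ≈ 1.7047, f(5) ≈ 1.9459.
Sum = Δs · [f(0.5) + f(2) + f(3.5) + f(5)].
Sum ≈ 8.9299.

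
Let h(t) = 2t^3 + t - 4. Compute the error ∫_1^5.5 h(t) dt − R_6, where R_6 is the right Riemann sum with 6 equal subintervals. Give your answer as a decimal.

-133.9453125

Exact integral: ∫_1^5.5 h(t) dt = 453.65625.
R_6 = 587.6015625.
Error = 453.65625 − 587.6015625 = -133.9453125.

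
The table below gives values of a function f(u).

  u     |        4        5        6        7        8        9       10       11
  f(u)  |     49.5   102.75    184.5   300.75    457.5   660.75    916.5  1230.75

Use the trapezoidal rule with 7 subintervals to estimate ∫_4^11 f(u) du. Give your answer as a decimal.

3262.875

Δu = 1.
T_7 = (1/2)·[49.5 + 2·102.75 + 2·184.5 + 2·300.75 + 2·457.5 + 2·660.75 + 2·916.5 + 1230.75] = 3262.875.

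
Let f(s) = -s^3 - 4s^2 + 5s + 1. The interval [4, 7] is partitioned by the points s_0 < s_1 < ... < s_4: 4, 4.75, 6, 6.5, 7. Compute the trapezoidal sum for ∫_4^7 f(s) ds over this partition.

-831.484375

Subinterval widths: 0.75, 1.25, 0.5, 0.5.
f(4) = -107, f(4.75) = -172.671875, f(6) = -329, f(6.5) = -410.125, f(7) = -503.
On each subinterval the trapezoid contributes (Δs_i/2)·[f(s_{i-1}) + f(s_i)].
Sum = -831.484375.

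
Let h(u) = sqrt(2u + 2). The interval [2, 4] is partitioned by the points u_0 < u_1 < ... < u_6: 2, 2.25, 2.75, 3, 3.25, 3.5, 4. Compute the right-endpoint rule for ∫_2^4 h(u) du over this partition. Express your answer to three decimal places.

Subinterval widths: 0.25, 0.5, 0.25, 0.25, 0.25, 0.5.
Right endpoints: 2.25, 2.75, 3, 3.25, 3.5, 4.
h(2.25) ≈ 2.550, h(2.75) ≈ 2.739, h(3) ≈ 2.828, h(3.25) ≈ 2.915, h(3.5) ≈ 3.000, h(4) ≈ 3.162.
Sum = Σ Δu_i · h(u_i).
Sum ≈ 5.774.

5.774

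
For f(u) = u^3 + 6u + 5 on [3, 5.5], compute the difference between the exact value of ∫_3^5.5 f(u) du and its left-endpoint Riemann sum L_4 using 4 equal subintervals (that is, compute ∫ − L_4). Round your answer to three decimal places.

Exact integral: ∫_3^5.5 f(u) du = 284.765625.
L_4 ≈ 238.59863.
Error ≈ 284.765625 − 238.59863 ≈ 46.167.

46.167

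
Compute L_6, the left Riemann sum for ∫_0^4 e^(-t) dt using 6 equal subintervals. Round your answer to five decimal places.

Δt = (4 − 0)/6 = 2/3.
Left endpoints: 0, 2/3, 4/3, 2, 8/3, 10/3.
f(0) ≈ 1.00000, f(2/3) ≈ 0.51342, f(4/3) ≈ 0.26360, f(2) ≈ 0.13534, f(8/3) ≈ 0.06948, f(10/3) ≈ 0.03567.
Sum = Δt · [f(0) + f(2/3) + f(4/3) + ...].
Sum ≈ 1.34500.

1.34500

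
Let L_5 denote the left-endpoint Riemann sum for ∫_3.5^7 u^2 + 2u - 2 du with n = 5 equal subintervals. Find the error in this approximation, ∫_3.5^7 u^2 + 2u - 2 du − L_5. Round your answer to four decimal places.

Exact integral: ∫_3.5^7 f(u) du ≈ 129.791667.
L_5 = 114.765.
Error ≈ 129.791667 − 114.765 ≈ 15.0267.

15.0267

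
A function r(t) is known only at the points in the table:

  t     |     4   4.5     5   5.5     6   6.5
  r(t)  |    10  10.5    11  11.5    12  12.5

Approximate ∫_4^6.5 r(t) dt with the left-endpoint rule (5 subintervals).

27.5

Δt = 0.5.
Sum = 0.5·[10 + 10.5 + 11 + 11.5 + 12] = 27.5.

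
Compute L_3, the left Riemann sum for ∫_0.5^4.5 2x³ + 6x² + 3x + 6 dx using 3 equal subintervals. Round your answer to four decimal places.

256.5556

Δx = (4.5 − 0.5)/3 = 4/3.
Left endpoints: 0.5, 11/6, 19/6.
f(0.5) = 9.25, f(11/6) = 4751/108, f(19/6) = 15031/108.
Sum = Δx · [f(0.5) + f(11/6) + f(19/6)].
Sum ≈ 256.5556.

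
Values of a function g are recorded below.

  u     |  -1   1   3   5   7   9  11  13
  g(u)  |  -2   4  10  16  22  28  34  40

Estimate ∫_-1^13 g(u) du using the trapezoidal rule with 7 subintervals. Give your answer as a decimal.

266

Δu = 2.
T_7 = (2/2)·[(-2) + 2·4 + 2·10 + 2·16 + 2·22 + 2·28 + 2·34 + 40] = 266.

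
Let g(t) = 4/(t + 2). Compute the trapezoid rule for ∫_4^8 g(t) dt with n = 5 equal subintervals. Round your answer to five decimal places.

Δt = (8 − 4)/5 = 0.8.
g(4) = 2/3, g(4.8) = 10/17, g(5.6) = 10/19, g(6.4) = 10/21, g(7.2) = 10/23, g(8) = 0.4.
T_5 = (Δt/2)·[g(t_0) + 2g(t_1) + ... + 2g(t_{4}) + g(t_5)].
Sum ≈ 2.04709.

2.04709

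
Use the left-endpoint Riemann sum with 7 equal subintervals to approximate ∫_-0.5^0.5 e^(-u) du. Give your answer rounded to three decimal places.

1.118

Δu = (0.5 − (-0.5))/7 = 1/7.
Left endpoints: -0.5, -5/14, -3/14, -1/14, 1/14, 3/14, 5/14.
f(-0.5) ≈ 1.649, f(-5/14) ≈ 1.429, f(-3/14) ≈ 1.239, f(-1/14) ≈ 1.074, f(1/14) ≈ 0.931, f(3/14) ≈ 0.807, f(5/14) ≈ 0.700.
Sum = Δu · [f(-0.5) + f(-5/14) + f(-3/14) + ...].
Sum ≈ 1.118.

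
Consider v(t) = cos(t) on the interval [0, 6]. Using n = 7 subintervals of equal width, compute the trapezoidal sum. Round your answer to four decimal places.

Δt = (6 − 0)/7 = 6/7.
v(0) ≈ 1.0000, v(6/7) ≈ 0.6546, v(12/7) ≈ -0.1430, v(18/7) ≈ -0.8418, v(24/7) ≈ -0.9591, v(30/7) ≈ -0.4138, v(36/7) ≈ 0.4173, v(6) ≈ 0.9602.
T_7 = (Δt/2)·[v(t_0) + 2v(t_1) + ... + 2v(t_{6}) + v(t_7)].
Sum ≈ -0.2621.

-0.2621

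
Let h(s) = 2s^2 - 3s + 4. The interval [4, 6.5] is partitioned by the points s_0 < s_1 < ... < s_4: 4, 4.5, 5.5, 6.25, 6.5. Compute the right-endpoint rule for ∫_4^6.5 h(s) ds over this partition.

128.28125

Subinterval widths: 0.5, 1, 0.75, 0.25.
Right endpoints: 4.5, 5.5, 6.25, 6.5.
h(4.5) = 31, h(5.5) = 48, h(6.25) = 63.375, h(6.5) = 69.
Sum = Σ Δs_i · h(s_i).
Sum = 128.28125.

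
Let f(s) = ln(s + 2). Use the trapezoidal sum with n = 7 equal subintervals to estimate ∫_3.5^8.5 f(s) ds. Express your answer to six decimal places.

10.309648

Δs = (8.5 − 3.5)/7 = 5/7.
f(3.5) ≈ 1.704748, f(59/14) ≈ 1.826851, f(69/14) ≈ 1.935654, f(79/14) ≈ 2.033772, f(89/14) ≈ 2.123117, f(99/14) ≈ 2.205130, f(109/14) ≈ 2.280924, f(8.5) ≈ 2.351375.
T_7 = (Δs/2)·[f(s_0) + 2f(s_1) + ... + 2f(s_{6}) + f(s_7)].
Sum ≈ 10.309648.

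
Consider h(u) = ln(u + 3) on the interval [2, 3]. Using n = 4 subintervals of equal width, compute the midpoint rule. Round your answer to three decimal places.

Δu = (3 − 2)/4 = 0.25.
Midpoints: 2.125, 2.375, 2.625, 2.875.
h(2.125) ≈ 1.634, h(2.375) ≈ 1.682, h(2.625) ≈ 1.727, h(2.875) ≈ 1.771.
Sum = Δu · [h(2.125) + h(2.375) + h(2.625) + h(2.875)].
Sum ≈ 1.703.

1.703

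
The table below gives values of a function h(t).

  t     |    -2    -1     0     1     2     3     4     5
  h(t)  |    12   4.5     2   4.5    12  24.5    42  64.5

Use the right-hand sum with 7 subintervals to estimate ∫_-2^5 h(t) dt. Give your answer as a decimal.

Δt = 1.
Sum = 1·[4.5 + 2 + 4.5 + 12 + 24.5 + 42 + 64.5] = 154.

154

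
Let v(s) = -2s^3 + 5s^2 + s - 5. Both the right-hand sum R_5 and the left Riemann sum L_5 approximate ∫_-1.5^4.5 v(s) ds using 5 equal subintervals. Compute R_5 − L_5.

R_5 = -127.56.
L_5 = -15.96.
R_5 − L_5 = -111.6.

-111.6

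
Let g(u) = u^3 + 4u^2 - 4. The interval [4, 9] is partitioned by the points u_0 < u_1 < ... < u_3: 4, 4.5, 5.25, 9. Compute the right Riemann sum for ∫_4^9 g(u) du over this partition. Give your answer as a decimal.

4206.02734375

Subinterval widths: 0.5, 0.75, 3.75.
Right endpoints: 4.5, 5.25, 9.
g(4.5) = 168.125, g(5.25) = 250.953125, g(9) = 1049.
Sum = Σ Δu_i · g(u_i).
Sum = 4206.02734375.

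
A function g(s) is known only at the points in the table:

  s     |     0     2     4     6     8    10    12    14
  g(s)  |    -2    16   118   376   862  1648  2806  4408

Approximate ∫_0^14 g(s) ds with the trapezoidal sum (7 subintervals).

16058

Δs = 2.
T_7 = (2/2)·[(-2) + 2·16 + 2·118 + 2·376 + 2·862 + 2·1648 + 2·2806 + 4408] = 16058.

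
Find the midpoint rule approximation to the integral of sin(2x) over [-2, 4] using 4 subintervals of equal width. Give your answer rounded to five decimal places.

-0.38206

Δx = (4 − (-2))/4 = 1.5.
Midpoints: -1.25, 0.25, 1.75, 3.25.
f(-1.25) ≈ -0.59847, f(0.25) ≈ 0.47943, f(1.75) ≈ -0.35078, f(3.25) ≈ 0.21512.
Sum = Δx · [f(-1.25) + f(0.25) + f(1.75) + f(3.25)].
Sum ≈ -0.38206.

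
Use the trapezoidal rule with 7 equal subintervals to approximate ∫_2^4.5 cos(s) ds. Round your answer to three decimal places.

-1.867

Δs = (4.5 − 2)/7 = 5/14.
f(2) ≈ -0.416, f(33/14) ≈ -0.708, f(19/7) ≈ -0.910, f(43/14) ≈ -0.998, f(24/7) ≈ -0.959, f(53/14) ≈ -0.800, f(29/7) ≈ -0.539, f(4.5) ≈ -0.211.
T_7 = (Δs/2)·[f(s_0) + 2f(s_1) + ... + 2f(s_{6}) + f(s_7)].
Sum ≈ -1.867.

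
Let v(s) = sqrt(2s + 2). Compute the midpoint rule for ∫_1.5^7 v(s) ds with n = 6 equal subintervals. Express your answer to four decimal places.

17.6134

Δs = (7 − 1.5)/6 = 11/12.
Midpoints: 47/24, 2.875, 91/24, 113/24, 5.625, 157/24.
v(47/24) ≈ 2.4324, v(2.875) ≈ 2.7839, v(91/24) ≈ 3.0957, v(113/24) ≈ 3.3789, v(5.625) ≈ 3.6401, v(157/24) ≈ 3.8837.
Sum = Δs · [v(47/24) + v(2.875) + v(91/24) + ...].
Sum ≈ 17.6134.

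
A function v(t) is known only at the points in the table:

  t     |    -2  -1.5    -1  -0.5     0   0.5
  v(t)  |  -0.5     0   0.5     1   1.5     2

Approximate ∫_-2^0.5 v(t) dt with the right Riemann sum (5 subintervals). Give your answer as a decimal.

2.5

Δt = 0.5.
Sum = 0.5·[0 + 0.5 + 1 + 1.5 + 2] = 2.5.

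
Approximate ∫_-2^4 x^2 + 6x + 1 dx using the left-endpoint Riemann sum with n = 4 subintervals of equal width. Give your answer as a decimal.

32.25

Δx = (4 − (-2))/4 = 1.5.
Left endpoints: -2, -0.5, 1, 2.5.
f(-2) = -7, f(-0.5) = -1.75, f(1) = 8, f(2.5) = 22.25.
Sum = Δx · [f(-2) + f(-0.5) + f(1) + f(2.5)].
Sum = 32.25.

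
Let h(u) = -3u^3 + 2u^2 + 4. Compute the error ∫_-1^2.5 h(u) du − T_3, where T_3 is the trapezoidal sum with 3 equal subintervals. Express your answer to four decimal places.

3.7714

Exact integral: ∫_-1^2.5 h(u) du ≈ -3.463542.
T_3 ≈ -7.234954.
Error ≈ -3.463542 − (-7.234954) ≈ 3.7714.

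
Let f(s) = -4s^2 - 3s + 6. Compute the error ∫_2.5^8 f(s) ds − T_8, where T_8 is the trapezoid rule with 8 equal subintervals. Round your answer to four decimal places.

1.7331

Exact integral: ∫_2.5^8 f(s) ds ≈ -715.458333.
T_8 = -717.19140625.
Error ≈ -715.458333 − (-717.19140625) ≈ 1.7331.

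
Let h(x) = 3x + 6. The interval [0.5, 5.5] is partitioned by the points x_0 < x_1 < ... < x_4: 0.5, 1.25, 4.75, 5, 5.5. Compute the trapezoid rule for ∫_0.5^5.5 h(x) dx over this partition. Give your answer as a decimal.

Subinterval widths: 0.75, 3.5, 0.25, 0.5.
h(0.5) = 7.5, h(1.25) = 9.75, h(4.75) = 20.25, h(5) = 21, h(5.5) = 22.5.
On each subinterval the trapezoid contributes (Δx_i/2)·[h(x_{i-1}) + h(x_i)].
Sum = 75.

75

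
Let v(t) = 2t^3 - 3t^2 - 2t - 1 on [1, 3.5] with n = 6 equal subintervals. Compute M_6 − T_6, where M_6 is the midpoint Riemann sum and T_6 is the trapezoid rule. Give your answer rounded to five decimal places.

M_6 ≈ 18.5264757.
T_6 ≈ 19.6657986.
M_6 − T_6 ≈ -1.13932.

-1.13932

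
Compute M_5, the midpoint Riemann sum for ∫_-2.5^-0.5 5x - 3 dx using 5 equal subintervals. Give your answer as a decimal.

-21

Δx = (-0.5 − (-2.5))/5 = 0.4.
Midpoints: -2.3, -1.9, -1.5, -1.1, -0.7.
f(-2.3) = -14.5, f(-1.9) = -12.5, f(-1.5) = -10.5, f(-1.1) = -8.5, f(-0.7) = -6.5.
Sum = Δx · [f(-2.3) + f(-1.9) + f(-1.5) + f(-1.1) + f(-0.7)].
Sum = -21.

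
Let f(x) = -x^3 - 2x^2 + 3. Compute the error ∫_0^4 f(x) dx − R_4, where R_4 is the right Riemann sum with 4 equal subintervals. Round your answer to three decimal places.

Exact integral: ∫_0^4 f(x) dx ≈ -94.66667.
R_4 = -148.
Error ≈ -94.66667 − (-148) ≈ 53.333.

53.333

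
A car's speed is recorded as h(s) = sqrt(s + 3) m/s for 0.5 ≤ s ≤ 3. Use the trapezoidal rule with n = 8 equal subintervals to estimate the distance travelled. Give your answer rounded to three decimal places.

5.432

Δs = (3 − 0.5)/8 = 0.3125.
h(0.5) ≈ 1.871, h(0.8125) ≈ 1.953, h(1.125) ≈ 2.031, h(1.4375) ≈ 2.107, h(1.75) ≈ 2.179, h(2.0625) ≈ 2.250, h(2.375) ≈ 2.318, h(2.6875) ≈ 2.385, h(3) ≈ 2.449.
T_8 = (Δs/2)·[h(s_0) + 2h(s_1) + ... + 2h(s_{7}) + h(s_8)].
Sum ≈ 5.432.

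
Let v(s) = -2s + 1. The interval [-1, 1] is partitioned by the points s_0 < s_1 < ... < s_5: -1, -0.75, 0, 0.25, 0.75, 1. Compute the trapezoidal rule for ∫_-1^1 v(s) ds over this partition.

2

Subinterval widths: 0.25, 0.75, 0.25, 0.5, 0.25.
v(-1) = 3, v(-0.75) = 2.5, v(0) = 1, v(0.25) = 0.5, v(0.75) = -0.5, v(1) = -1.
On each subinterval the trapezoid contributes (Δs_i/2)·[v(s_{i-1}) + v(s_i)].
Sum = 2.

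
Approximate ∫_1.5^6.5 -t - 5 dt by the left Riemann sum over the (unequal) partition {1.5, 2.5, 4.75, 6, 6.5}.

-41.0625

Subinterval widths: 1, 2.25, 1.25, 0.5.
Left endpoints: 1.5, 2.5, 4.75, 6.
f(1.5) = -6.5, f(2.5) = -7.5, f(4.75) = -9.75, f(6) = -11.
Sum = Σ Δt_i · f(t_i).
Sum = -41.0625.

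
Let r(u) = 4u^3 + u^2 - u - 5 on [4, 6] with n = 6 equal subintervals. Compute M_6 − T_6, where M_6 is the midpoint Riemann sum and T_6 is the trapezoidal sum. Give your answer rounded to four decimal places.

M_6 ≈ 1069.537037.
T_6 ≈ 1072.925926.
M_6 − T_6 ≈ -3.3889.

-3.3889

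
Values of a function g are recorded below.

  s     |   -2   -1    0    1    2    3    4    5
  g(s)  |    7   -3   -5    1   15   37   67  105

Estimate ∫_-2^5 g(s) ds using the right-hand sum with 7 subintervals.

217

Δs = 1.
Sum = 1·[(-3) + (-5) + 1 + 15 + 37 + 67 + 105] = 217.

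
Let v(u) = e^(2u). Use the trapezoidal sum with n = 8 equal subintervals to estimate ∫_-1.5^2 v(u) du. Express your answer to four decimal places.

Δu = (2 − (-1.5))/8 = 0.4375.
v(-1.5) ≈ 0.0498, v(-1.0625) ≈ 0.1194, v(-0.625) ≈ 0.2865, v(-0.1875) ≈ 0.6873, v(0.25) ≈ 1.6487, v(0.6875) ≈ 3.9551, v(1.125) ≈ 9.4877, v(1.5625) ≈ 22.7599, v(2) ≈ 54.5982.
T_8 = (Δu/2)·[v(u_0) + 2v(u_1) + ... + 2v(u_{7}) + v(u_8)].
Sum ≈ 28.9925.

28.9925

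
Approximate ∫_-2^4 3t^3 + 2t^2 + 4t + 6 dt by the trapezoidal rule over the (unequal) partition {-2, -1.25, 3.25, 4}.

456.609375

Subinterval widths: 0.75, 4.5, 0.75.
f(-2) = -18, f(-1.25) = -1.734375, f(3.25) = 143.109375, f(4) = 246.
On each subinterval the trapezoid contributes (Δt_i/2)·[f(t_{i-1}) + f(t_i)].
Sum = 456.609375.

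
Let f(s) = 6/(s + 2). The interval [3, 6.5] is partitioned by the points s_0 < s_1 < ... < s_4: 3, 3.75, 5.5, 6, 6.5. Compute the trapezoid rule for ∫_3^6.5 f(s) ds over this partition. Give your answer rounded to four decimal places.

Subinterval widths: 0.75, 1.75, 0.5, 0.5.
f(3) = 1.2, f(3.75) = 24/23, f(5.5) = 0.8, f(6) = 0.75, f(6.5) = 12/17.
On each subinterval the trapezoid contributes (Δs_i/2)·[f(s_{i-1}) + f(s_i)].
Sum ≈ 3.2058.

3.2058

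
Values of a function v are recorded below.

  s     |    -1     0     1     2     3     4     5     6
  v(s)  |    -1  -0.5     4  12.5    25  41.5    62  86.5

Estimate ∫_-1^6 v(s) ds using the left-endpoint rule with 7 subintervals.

Δs = 1.
Sum = 1·[(-1) + (-0.5) + 4 + 12.5 + 25 + 41.5 + 62] = 143.5.

143.5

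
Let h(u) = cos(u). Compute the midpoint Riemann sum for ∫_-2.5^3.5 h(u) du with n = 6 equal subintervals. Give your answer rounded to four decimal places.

Δu = (3.5 − (-2.5))/6 = 1.
Midpoints: -2, -1, 0, 1, 2, 3.
h(-2) ≈ -0.4161, h(-1) ≈ 0.5403, h(0) ≈ 1.0000, h(1) ≈ 0.5403, h(2) ≈ -0.4161, h(3) ≈ -0.9900.
Sum = Δu · [h(-2) + h(-1) + h(0) + ...].
Sum ≈ 0.2583.

0.2583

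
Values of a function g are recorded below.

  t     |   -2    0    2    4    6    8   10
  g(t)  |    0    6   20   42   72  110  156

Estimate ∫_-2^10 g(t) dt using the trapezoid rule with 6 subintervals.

656

Δt = 2.
T_6 = (2/2)·[0 + 2·6 + 2·20 + 2·42 + 2·72 + 2·110 + 156] = 656.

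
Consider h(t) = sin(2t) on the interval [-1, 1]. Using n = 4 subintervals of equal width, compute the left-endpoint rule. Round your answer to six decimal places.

Δt = (1 − (-1))/4 = 0.5.
Left endpoints: -1, -0.5, 0, 0.5.
h(-1) ≈ -0.909297, h(-0.5) ≈ -0.841471, h(0) ≈ 0.000000, h(0.5) ≈ 0.841471.
Sum = Δt · [h(-1) + h(-0.5) + h(0) + h(0.5)].
Sum ≈ -0.454649.

-0.454649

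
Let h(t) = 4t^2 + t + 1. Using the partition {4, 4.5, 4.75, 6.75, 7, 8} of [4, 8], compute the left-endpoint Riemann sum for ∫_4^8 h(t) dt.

Subinterval widths: 0.5, 0.25, 2, 0.25, 1.
Left endpoints: 4, 4.5, 4.75, 6.75, 7.
h(4) = 69, h(4.5) = 86.5, h(4.75) = 96, h(6.75) = 190, h(7) = 204.
Sum = Σ Δt_i · h(t_i).
Sum = 499.625.

499.625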